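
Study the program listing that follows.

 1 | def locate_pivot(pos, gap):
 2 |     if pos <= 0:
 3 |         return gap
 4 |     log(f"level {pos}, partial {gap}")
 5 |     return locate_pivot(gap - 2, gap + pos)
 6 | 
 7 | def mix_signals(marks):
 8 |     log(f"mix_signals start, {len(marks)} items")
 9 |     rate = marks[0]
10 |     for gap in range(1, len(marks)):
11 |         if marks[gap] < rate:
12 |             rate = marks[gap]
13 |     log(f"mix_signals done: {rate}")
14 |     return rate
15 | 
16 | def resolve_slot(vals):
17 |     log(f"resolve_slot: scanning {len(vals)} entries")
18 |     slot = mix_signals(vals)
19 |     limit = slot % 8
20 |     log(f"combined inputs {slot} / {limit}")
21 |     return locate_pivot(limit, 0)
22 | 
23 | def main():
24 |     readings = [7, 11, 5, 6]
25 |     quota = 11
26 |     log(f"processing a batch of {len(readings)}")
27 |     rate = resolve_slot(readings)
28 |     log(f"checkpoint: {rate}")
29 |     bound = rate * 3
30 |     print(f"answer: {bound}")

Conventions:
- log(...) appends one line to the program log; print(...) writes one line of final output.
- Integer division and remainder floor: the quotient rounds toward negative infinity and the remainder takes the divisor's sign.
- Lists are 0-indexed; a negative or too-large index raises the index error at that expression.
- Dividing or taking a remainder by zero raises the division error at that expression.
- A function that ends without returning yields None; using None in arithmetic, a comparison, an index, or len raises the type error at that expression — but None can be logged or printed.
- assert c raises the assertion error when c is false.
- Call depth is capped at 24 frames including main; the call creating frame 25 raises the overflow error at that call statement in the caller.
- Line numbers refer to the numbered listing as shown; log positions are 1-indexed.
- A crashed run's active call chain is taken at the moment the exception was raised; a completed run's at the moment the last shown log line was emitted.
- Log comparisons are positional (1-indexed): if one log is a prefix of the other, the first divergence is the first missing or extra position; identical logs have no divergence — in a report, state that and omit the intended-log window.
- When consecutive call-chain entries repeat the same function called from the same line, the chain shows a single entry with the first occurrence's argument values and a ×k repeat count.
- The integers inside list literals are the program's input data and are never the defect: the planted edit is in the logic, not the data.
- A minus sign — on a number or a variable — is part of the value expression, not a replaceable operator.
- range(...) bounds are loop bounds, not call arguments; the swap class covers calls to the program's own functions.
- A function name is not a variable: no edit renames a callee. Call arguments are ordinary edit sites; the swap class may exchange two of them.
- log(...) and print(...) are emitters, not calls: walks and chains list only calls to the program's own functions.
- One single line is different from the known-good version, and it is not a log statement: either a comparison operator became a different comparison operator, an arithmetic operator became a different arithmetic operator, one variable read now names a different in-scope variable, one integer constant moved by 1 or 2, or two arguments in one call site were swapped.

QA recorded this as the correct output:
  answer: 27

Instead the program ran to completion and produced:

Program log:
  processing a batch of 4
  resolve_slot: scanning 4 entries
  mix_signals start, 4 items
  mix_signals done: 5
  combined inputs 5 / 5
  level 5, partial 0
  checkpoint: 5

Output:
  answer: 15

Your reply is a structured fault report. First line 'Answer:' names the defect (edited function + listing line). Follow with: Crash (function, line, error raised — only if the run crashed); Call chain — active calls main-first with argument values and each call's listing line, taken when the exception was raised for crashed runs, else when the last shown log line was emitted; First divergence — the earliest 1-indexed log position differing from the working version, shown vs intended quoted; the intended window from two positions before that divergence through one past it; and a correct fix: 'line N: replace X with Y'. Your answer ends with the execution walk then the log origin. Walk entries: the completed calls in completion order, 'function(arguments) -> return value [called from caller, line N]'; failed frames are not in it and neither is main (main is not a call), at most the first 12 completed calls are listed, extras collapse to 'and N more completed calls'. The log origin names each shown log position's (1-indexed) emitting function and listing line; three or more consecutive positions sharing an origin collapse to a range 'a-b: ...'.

Answer: the defect is in locate_pivot at line 5.
The tell: At log position 7 the runs split — shown 'checkpoint: 5', but the working version logs 'level 3, partial 5'.
Call chain: main.
First divergence: at position 7 the run shows 'checkpoint: 5' where the working version logs 'level 3, partial 5'.
Intended log window:
  5: combined inputs 5 / 5
  6: level 5, partial 0
  7: level 3, partial 5
  8: level 1, partial 8
Execution walk:
  mix_signals([7, 11, 5, 6]) -> 5  [called from resolve_slot, line 18]
  locate_pivot(-2, 5) -> 5  [called from locate_pivot, line 5]
  locate_pivot(5, 0) -> 5  [called from resolve_slot, line 21]
  resolve_slot([7, 11, 5, 6]) -> 5  [called from main, line 27]
Log origins:
  1: emitted by main (line 26)
  2: emitted by resolve_slot (line 17)
  3: emitted by mix_signals (line 8)
  4: emitted by mix_signals (line 13)
  5: emitted by resolve_slot (line 20)
  6: emitted by locate_pivot (line 4)
  7: emitted by main (line 28)
A correct fix: line 5: replace `gap - 2` with `pos - 2`.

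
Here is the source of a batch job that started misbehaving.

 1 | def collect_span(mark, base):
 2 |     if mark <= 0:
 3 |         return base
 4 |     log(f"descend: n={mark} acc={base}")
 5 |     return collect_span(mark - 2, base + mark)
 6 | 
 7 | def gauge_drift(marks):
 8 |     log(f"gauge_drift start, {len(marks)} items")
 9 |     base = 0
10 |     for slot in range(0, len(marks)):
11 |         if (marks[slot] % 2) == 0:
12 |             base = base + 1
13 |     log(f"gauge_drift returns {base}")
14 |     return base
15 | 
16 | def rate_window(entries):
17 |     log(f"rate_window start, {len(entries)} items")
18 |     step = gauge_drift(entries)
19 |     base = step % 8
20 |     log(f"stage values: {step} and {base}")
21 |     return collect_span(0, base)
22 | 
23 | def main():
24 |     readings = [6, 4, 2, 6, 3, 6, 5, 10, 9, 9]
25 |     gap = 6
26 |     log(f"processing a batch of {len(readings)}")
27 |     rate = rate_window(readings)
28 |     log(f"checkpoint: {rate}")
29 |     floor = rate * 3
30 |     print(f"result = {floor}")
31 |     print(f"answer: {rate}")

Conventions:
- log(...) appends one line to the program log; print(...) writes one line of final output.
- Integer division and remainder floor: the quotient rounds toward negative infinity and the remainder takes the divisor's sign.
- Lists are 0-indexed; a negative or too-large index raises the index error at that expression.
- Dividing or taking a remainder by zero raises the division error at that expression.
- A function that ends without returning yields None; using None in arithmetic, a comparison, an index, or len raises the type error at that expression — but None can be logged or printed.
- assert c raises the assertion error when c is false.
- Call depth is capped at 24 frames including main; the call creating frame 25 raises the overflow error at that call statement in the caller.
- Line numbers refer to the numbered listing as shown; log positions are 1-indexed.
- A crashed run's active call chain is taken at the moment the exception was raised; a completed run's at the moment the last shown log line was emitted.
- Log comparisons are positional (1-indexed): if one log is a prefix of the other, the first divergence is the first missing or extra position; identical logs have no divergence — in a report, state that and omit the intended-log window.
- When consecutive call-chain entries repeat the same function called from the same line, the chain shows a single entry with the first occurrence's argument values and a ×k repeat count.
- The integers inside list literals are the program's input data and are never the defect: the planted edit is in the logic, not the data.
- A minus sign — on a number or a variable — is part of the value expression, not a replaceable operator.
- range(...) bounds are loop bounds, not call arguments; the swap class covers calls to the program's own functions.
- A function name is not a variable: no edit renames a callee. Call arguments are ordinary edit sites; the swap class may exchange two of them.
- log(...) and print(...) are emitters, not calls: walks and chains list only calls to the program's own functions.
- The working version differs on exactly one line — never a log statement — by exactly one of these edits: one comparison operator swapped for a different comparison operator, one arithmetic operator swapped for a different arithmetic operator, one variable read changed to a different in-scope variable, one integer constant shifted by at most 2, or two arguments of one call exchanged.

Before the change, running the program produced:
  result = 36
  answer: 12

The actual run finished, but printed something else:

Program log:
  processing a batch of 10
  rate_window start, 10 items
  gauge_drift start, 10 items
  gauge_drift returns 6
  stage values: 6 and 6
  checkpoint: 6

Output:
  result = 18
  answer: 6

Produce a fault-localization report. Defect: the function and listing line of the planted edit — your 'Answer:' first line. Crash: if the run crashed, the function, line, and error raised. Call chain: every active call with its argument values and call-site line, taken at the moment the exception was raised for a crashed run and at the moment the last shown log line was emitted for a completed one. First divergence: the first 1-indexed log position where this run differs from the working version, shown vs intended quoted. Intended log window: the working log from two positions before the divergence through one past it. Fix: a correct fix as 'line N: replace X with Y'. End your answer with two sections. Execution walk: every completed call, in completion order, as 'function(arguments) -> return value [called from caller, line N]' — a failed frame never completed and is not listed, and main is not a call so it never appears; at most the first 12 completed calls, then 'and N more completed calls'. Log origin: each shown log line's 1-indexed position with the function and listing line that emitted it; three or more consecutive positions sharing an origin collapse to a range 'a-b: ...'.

Answer: the defect is in rate_window at line 21.
Key fact: Everything matches until log position 6, which reads 'checkpoint: 6' in place of 'descend: n=6 acc=0'.
Call chain: main.
First divergence: at position 6 the run shows 'checkpoint: 6' where the working version logs 'descend: n=6 acc=0'.
Intended log window:
  4: gauge_drift returns 6
  5: stage values: 6 and 6
  6: descend: n=6 acc=0
  7: descend: n=4 acc=6
Execution walk:
  gauge_drift([6, 4, 2, 6, 3, 6, 5, 10, 9, 9]) -> 6  [called from rate_window, line 18]
  collect_span(0, 6) -> 6  [called from rate_window, line 21]
  rate_window([6, 4, 2, 6, 3, 6, 5, 10, 9, 9]) -> 6  [called from main, line 27]
Log origins:
  1: emitted by main (line 26)
  2: emitted by rate_window (line 17)
  3: emitted by gauge_drift (line 8)
  4: emitted by gauge_drift (line 13)
  5: emitted by rate_window (line 20)
  6: emitted by main (line 28)
A correct fix: line 21: replace `collect_span(0, base)` with `collect_span(base, 0)`.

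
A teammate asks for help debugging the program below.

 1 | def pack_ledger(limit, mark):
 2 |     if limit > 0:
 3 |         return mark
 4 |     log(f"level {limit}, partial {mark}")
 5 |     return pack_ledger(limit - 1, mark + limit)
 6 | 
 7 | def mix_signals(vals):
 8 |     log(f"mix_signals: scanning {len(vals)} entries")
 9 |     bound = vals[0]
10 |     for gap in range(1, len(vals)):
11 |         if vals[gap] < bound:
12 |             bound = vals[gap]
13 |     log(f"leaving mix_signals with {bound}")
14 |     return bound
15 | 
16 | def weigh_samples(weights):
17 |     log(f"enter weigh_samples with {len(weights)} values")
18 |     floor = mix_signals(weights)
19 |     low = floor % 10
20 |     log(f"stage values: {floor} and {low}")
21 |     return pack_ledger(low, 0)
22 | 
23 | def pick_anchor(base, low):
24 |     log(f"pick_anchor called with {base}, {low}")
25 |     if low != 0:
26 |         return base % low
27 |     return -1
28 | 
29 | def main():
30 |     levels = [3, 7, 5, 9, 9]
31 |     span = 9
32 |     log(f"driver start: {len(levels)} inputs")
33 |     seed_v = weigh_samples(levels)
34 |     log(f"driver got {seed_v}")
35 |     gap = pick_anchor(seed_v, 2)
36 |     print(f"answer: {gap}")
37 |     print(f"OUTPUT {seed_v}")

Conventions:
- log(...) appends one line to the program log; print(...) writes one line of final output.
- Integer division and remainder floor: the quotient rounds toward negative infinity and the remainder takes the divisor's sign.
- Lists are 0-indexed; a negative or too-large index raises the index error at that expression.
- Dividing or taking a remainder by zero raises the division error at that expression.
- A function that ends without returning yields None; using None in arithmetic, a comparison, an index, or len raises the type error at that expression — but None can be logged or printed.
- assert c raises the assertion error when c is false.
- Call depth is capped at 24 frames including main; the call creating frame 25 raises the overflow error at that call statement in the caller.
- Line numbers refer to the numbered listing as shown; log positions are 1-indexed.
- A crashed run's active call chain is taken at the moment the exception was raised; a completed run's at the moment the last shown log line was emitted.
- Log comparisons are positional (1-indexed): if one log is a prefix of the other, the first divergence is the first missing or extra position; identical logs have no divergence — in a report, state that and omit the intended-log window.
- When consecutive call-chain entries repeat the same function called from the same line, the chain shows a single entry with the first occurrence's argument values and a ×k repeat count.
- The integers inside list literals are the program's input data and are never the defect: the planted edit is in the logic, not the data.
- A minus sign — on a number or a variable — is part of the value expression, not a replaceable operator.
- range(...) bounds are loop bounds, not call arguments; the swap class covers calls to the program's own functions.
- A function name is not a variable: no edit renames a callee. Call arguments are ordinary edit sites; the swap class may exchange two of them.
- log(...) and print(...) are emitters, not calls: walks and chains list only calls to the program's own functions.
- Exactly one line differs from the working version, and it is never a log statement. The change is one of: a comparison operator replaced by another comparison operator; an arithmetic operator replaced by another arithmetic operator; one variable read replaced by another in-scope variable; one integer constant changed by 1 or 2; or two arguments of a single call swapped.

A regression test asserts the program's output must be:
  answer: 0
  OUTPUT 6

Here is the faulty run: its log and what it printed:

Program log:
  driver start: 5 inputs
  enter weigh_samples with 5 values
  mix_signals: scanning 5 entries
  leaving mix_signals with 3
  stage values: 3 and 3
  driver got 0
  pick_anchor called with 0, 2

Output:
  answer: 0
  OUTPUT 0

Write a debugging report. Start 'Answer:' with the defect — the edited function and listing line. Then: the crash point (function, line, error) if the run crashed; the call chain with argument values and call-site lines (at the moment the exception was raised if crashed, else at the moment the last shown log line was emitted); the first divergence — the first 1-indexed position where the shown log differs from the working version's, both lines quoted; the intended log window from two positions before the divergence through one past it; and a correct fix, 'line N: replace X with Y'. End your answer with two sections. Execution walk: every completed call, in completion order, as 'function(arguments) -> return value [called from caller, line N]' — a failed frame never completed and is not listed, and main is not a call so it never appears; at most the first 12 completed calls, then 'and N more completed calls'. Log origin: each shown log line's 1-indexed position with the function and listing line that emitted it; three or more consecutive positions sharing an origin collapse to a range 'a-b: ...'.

Answer: the defect is in pack_ledger at line 2.
Core observation: At log position 6 the runs split — shown 'driver got 0', but the working version logs 'level 3, partial 0'.
Call chain: main -> pick_anchor(0, 2) (called at line 35).
First divergence: at position 6 the run shows 'driver got 0' where the working version logs 'level 3, partial 0'.
Intended log window:
  4: leaving mix_signals with 3
  5: stage values: 3 and 3
  6: level 3, partial 0
  7: level 2, partial 3
Execution walk:
  mix_signals([3, 7, 5, 9, 9]) -> 3  [called from weigh_samples, line 18]
  pack_ledger(3, 0) -> 0  [called from weigh_samples, line 21]
  weigh_samples([3, 7, 5, 9, 9]) -> 0  [called from main, line 33]
  pick_anchor(0, 2) -> 0  [called from main, line 35]
Log origin:
  1 — main, line 32
  2 — weigh_samples, line 17
  3 — mix_signals, line 8
  4 — mix_signals, line 13
  5 — weigh_samples, line 20
  6 — main, line 34
  7 — pick_anchor, line 24
A correct fix: line 2: replace `>` with `<=`.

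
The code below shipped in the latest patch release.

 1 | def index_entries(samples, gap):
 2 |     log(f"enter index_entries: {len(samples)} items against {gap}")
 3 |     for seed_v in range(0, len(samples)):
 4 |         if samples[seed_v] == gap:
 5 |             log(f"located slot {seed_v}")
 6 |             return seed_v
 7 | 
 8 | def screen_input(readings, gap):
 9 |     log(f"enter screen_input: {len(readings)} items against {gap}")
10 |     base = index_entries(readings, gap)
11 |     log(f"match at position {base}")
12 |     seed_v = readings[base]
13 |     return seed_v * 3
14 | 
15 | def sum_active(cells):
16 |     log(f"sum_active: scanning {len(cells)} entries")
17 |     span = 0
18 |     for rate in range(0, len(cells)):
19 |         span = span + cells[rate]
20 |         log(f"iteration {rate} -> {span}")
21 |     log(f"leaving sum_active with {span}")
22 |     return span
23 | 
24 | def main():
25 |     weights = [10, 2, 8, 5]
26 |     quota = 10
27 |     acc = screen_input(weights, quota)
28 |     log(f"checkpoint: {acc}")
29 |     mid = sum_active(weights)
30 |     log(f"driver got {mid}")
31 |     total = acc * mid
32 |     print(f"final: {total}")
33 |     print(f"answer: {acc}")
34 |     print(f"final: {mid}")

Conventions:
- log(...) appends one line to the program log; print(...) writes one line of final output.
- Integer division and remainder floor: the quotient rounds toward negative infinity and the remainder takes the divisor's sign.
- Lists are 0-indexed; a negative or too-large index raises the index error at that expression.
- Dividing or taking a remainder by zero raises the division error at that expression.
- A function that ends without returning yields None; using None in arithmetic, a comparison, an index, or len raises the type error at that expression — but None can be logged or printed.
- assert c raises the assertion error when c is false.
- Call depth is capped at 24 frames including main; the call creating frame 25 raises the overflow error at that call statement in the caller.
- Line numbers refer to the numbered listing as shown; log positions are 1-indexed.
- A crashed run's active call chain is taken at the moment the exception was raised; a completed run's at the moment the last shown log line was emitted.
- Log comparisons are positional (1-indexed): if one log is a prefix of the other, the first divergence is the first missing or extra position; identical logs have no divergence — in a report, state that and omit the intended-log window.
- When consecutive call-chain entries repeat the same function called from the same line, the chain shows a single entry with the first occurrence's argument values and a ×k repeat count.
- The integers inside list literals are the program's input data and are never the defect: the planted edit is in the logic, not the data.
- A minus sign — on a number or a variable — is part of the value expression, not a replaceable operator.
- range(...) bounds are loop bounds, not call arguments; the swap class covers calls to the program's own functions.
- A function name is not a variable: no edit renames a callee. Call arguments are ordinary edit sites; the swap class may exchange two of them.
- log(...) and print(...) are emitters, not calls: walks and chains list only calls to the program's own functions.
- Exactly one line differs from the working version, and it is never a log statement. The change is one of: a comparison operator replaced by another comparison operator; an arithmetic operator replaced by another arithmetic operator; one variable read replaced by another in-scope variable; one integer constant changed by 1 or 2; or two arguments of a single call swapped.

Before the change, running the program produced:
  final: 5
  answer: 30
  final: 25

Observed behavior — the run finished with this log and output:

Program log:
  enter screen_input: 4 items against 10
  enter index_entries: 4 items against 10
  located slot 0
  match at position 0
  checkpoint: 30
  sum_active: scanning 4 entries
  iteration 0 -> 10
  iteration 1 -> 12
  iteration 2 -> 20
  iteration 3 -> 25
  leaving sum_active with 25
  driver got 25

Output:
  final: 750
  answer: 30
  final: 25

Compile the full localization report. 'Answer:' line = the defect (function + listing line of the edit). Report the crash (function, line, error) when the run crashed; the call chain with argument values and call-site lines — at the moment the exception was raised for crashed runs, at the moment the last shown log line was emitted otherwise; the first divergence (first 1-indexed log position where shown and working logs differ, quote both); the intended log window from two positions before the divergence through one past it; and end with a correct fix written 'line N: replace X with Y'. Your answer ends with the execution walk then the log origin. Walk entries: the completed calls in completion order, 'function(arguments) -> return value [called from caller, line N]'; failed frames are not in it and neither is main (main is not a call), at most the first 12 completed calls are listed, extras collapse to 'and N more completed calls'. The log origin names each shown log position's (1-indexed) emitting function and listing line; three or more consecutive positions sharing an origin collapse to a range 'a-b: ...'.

Answer: the defect is in main at line 31.
Core observation: No log line changed; the fault shows up purely in the output.
Call chain: main.
First divergence: none (the log streams are identical).
Execution walk:
  index_entries([10, 2, 8, 5], 10) -> 0  [called from screen_input, line 10]
  screen_input([10, 2, 8, 5], 10) -> 30  [called from main, line 27]
  sum_active([10, 2, 8, 5]) -> 25  [called from main, line 29]
Log origin:
  1: emitted by screen_input (line 9)
  2: emitted by index_entries (line 2)
  3: emitted by index_entries (line 5)
  4: emitted by screen_input (line 11)
  5: emitted by main (line 28)
  6: emitted by sum_active (line 16)
  7-10: emitted by sum_active (line 20)
  11: emitted by sum_active (line 21)
  12: emitted by main (line 30)
A correct fix: line 31: replace `*` with `-`.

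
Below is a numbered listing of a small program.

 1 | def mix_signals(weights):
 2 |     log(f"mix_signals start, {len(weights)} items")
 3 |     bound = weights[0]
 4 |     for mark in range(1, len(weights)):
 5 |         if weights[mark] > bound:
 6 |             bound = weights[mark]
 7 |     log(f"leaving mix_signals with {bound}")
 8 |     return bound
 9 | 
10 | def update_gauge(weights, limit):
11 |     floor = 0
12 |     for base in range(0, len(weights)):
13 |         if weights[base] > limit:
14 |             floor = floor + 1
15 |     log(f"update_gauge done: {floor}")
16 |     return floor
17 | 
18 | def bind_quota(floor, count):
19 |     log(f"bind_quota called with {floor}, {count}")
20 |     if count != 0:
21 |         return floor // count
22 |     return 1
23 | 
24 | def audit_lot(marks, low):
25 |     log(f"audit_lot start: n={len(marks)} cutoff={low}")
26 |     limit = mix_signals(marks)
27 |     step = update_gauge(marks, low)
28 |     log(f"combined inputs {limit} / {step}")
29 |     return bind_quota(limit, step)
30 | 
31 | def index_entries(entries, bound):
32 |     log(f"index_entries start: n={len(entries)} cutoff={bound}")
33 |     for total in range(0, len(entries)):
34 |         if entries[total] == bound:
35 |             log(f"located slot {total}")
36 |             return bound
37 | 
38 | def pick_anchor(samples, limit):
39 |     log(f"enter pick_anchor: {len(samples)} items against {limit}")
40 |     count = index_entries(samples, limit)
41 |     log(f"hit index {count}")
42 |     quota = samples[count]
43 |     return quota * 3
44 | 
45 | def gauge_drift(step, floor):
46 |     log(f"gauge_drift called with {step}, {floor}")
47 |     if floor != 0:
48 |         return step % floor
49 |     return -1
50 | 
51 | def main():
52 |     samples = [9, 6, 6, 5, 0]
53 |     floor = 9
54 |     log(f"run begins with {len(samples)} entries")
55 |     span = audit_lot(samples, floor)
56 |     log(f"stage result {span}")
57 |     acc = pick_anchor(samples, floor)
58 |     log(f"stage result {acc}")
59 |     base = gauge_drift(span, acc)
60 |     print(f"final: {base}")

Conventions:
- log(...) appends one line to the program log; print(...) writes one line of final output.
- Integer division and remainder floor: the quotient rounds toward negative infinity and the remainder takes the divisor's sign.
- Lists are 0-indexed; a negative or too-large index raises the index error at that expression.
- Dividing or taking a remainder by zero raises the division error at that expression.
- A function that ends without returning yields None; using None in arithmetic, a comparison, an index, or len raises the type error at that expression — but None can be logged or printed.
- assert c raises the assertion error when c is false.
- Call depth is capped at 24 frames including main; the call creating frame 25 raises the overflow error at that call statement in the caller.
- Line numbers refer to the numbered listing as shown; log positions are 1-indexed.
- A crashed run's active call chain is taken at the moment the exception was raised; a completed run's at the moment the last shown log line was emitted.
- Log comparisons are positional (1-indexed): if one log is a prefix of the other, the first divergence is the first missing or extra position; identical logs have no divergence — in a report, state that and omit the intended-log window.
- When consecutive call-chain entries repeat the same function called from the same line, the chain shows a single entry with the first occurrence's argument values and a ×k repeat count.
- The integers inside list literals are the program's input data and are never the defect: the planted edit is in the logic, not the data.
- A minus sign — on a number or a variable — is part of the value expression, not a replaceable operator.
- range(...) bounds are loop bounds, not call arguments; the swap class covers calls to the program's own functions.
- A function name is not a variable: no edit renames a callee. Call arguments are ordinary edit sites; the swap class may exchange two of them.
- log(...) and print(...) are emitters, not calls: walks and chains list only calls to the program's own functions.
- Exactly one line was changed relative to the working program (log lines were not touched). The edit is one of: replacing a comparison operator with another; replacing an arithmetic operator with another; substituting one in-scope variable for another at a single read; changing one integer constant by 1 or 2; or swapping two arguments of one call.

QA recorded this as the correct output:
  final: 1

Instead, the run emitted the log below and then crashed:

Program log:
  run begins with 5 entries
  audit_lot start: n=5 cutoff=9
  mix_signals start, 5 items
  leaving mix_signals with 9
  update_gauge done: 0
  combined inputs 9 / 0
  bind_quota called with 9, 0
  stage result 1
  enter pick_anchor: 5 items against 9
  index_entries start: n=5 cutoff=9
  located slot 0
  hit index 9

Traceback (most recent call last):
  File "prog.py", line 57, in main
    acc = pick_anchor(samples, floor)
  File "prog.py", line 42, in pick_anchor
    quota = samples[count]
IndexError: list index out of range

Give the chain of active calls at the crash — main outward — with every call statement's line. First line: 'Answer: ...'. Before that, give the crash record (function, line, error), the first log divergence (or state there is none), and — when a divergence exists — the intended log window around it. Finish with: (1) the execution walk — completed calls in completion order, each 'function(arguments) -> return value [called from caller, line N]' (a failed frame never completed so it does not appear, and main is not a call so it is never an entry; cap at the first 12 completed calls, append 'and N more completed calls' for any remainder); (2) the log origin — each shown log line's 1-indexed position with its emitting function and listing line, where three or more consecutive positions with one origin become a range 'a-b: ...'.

Answer: main -> pick_anchor (called at line 57).
Key observation: Position 12 is the first bad log line: 'hit index 9' should read 'hit index 0'.
Crash: pick_anchor, line 42, IndexError.
First divergence: position 12; shown 'hit index 9' vs intended 'hit index 0'.
Intended log window:
  10: index_entries start: n=5 cutoff=9
  11: located slot 0
  12: hit index 0
  13: stage result 27
Execution walk:
  mix_signals([9, 6, 6, 5, 0]) -> 9  [called from audit_lot, line 26]
  update_gauge([9, 6, 6, 5, 0], 9) -> 0  [called from audit_lot, line 27]
  bind_quota(9, 0) -> 1  [called from audit_lot, line 29]
  audit_lot([9, 6, 6, 5, 0], 9) -> 1  [called from main, line 55]
  index_entries([9, 6, 6, 5, 0], 9) -> 9  [called from pick_anchor, line 40]
Log line origins:
  1: from main, line 54
  2: from audit_lot, line 25
  3: from mix_signals, line 2
  4: from mix_signals, line 7
  5: from update_gauge, line 15
  6: from audit_lot, line 28
  7: from bind_quota, line 19
  8: from main, line 56
  9: from pick_anchor, line 39
  10: from index_entries, line 32
  11: from index_entries, line 35
  12: from pick_anchor, line 41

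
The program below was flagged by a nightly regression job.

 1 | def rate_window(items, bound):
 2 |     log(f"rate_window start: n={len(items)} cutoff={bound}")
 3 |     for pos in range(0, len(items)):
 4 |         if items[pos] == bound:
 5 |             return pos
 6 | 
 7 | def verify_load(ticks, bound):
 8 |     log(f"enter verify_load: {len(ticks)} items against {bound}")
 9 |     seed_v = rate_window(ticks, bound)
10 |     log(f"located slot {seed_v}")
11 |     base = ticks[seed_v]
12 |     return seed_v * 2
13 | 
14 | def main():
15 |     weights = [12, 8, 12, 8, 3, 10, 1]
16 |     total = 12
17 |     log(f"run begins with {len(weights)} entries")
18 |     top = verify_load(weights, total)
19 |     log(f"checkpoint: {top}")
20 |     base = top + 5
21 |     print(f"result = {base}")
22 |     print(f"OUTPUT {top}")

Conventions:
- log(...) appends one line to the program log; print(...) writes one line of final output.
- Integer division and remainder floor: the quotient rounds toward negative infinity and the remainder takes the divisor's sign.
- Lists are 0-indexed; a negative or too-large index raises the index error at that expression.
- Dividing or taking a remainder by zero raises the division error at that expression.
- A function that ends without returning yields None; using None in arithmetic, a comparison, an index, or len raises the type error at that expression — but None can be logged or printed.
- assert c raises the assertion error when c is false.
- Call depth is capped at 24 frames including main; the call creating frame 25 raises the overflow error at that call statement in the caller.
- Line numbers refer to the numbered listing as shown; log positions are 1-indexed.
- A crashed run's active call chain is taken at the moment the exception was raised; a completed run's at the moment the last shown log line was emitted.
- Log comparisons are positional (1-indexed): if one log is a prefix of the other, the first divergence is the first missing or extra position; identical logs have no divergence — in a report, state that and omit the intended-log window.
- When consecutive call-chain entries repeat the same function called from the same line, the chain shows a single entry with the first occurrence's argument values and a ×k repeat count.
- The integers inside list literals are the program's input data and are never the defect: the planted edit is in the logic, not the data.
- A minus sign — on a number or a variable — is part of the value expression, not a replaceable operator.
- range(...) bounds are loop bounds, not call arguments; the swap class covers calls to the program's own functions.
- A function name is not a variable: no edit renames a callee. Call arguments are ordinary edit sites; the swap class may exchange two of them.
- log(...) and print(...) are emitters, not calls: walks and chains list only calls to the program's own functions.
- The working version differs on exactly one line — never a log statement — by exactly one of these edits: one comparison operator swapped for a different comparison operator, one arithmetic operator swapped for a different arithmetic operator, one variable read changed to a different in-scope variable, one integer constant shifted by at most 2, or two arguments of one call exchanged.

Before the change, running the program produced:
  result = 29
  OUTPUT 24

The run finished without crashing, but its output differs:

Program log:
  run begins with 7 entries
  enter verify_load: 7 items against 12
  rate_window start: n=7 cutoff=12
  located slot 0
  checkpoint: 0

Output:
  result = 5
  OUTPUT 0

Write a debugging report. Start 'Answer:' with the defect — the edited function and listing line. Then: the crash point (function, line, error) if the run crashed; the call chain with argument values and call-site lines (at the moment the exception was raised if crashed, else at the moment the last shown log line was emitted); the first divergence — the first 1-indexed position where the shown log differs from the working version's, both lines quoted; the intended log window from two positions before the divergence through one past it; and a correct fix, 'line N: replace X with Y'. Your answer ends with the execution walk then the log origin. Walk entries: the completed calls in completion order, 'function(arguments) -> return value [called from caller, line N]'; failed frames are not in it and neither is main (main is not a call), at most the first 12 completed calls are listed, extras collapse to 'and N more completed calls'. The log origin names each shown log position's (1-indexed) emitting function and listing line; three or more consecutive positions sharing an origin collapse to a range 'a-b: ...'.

Answer: the defect is in verify_load at line 12.
Key observation: Position 5 is the first bad log line: 'checkpoint: 0' should read 'checkpoint: 24'.
Call chain: main.
First divergence: at position 5 the run shows 'checkpoint: 0' where the working version logs 'checkpoint: 24'.
Intended log window:
  3: rate_window start: n=7 cutoff=12
  4: located slot 0
  5: checkpoint: 24
Execution walk:
  rate_window([12, 8, 12, 8, 3, 10, 1], 12) -> 0  [called from verify_load, line 9]
  verify_load([12, 8, 12, 8, 3, 10, 1], 12) -> 0  [called from main, line 18]
Log origin:
  1 — main, line 17
  2 — verify_load, line 8
  3 — rate_window, line 2
  4 — verify_load, line 10
  5 — main, line 19
A correct fix: line 12: replace `seed_v` with `base`.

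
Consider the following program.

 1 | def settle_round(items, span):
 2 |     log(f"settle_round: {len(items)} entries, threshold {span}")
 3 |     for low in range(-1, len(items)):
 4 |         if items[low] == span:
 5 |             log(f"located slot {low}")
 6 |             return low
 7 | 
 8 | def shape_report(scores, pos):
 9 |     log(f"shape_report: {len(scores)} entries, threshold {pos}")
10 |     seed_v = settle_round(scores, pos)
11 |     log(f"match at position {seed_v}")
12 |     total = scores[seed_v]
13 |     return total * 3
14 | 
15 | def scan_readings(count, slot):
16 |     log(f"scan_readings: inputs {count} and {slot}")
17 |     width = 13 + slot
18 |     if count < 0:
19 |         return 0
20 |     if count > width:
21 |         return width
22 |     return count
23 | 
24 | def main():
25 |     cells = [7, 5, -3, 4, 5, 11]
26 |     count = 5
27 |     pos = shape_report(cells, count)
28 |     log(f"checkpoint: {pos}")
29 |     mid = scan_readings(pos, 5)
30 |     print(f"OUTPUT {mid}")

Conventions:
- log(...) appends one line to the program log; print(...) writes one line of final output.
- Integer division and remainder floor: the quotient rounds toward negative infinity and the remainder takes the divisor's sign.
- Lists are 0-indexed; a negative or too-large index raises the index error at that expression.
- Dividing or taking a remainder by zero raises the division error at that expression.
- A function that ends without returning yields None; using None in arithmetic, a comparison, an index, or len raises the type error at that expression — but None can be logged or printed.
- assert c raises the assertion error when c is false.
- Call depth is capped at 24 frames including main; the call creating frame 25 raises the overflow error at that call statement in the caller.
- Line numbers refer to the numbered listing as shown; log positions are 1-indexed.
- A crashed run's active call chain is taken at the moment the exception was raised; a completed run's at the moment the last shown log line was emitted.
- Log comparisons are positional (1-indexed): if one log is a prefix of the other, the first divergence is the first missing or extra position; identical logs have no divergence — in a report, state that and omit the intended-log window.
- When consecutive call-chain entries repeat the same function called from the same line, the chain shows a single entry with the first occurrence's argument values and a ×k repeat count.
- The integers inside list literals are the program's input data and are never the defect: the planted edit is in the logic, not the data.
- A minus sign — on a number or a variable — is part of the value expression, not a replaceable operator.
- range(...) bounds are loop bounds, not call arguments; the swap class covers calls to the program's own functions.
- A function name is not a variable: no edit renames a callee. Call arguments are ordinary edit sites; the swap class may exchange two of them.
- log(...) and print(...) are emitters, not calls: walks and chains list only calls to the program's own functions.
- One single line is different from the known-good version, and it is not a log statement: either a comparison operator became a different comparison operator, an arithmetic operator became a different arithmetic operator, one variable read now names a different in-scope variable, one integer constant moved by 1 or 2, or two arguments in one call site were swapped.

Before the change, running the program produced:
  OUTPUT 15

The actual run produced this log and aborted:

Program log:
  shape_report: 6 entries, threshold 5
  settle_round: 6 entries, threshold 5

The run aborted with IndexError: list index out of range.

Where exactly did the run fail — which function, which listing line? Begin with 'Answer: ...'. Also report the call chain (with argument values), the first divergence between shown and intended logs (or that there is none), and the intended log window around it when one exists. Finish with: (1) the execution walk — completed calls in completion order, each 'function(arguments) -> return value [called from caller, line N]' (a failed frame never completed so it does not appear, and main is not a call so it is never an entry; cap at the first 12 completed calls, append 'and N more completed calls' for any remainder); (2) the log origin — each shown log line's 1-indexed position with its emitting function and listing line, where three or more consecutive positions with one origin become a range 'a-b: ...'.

Answer: the error was raised in settle_round, line 4.
The tell: The faulty run's log stops after 2 lines; the working version's next line would be 'located slot 1'.
Call chain: main -> shape_report([7, 5, -3, 4, 5, 11], 5) (called at line 27) -> settle_round([7, 5, -3, 4, 5, 11], 5) (called at line 10).
First divergence: position 3 — after 2 matching lines the faulty run goes silent; intended next line 'located slot 1'.
Intended log window:
  1: shape_report: 6 entries, threshold 5
  2: settle_round: 6 entries, threshold 5
  3: located slot 1
  4: match at position 1
Execution walk:
  (no call completed)
Log origins:
  1: logged in shape_report at line 9
  2: logged in settle_round at line 2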